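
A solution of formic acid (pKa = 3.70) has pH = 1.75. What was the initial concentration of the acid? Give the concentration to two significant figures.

[H+] = 10^(-1.75) = 1.78 × 10^-2 M = x
Ka = 10^(−3.70) = 2.00 × 10^-4
Ka = x²/(C₀ − x) ⇒ C₀ = x + x²/Ka
C₀ = 1.78 × 10^-2 + (1.78 × 10^-2)²/(2.00 × 10^-4) = 1.60 M

C₀ = 1.6 M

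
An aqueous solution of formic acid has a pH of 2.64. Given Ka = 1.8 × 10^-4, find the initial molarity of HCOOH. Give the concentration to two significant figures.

C₀ = 3.1 × 10^-2 M

[H+] = 10^(-2.64) = 2.29 × 10^-3 M = x
Ka = x²/(C₀ − x) ⇒ C₀ = x + x²/Ka
C₀ = 2.29 × 10^-3 + (2.29 × 10^-3)²/(1.8 × 10^-4) = 3.14 × 10^-2 M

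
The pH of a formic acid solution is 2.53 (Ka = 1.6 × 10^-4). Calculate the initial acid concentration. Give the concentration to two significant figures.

[H+] = 10^(-2.53) = 2.95 × 10^-3 M = x
Ka = x²/(C₀ − x) ⇒ C₀ = x + x²/Ka
C₀ = 2.95 × 10^-3 + (2.95 × 10^-3)²/(1.6 × 10^-4) = 5.73 × 10^-2 M

C₀ = 5.7 × 10^-2 M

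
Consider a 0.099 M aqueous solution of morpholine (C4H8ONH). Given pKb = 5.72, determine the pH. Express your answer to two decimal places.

C4H8ONH + H2O ⇌ C4H8ONH2+ + OH-
Kb = 10^(−5.72) = 1.91 × 10^-6
Let x = [OH-] at equilibrium. Kb = x²/(0.099 − x).
Neglecting x in the denominator: x = √(1.91 × 10^-6 × 0.099) = 4.35 × 10^-4 M
(x/C₀ = 0.44% < 5%, so the approximation holds.)
pOH = −log(4.35 × 10^-4) = 3.36; pH = 14.00 − 3.36 = 10.64

pH = 10.64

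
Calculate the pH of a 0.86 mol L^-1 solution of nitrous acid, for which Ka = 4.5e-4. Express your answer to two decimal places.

pH = 1.71

HNO2 ⇌ NO2- + H+
Ka = [H+]²/(0.86 − [H+]) = 4.5 × 10^-4
Assume [H+] ≪ 0.86: [H+] ≈ √(4.5 × 10^-4 × 0.86) = 1.97 × 10^-2 M
Check: 2.3% ionized — well under 5%, approximation valid.
pH = −log(1.97 × 10^-2) = 1.71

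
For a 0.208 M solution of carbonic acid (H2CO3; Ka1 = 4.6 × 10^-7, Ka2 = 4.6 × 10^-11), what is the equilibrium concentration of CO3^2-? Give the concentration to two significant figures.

4.6 × 10^-11 M

First ionization gives [H+] ≈ [HCO3-] = 3.09 × 10^-4 M.
Second step: Ka2 = [H+][CO3^2-]/[HCO3-] ≈ [CO3^2-] (since [H+] ≈ [HCO3-]).
So [CO3^2-] ≈ Ka2.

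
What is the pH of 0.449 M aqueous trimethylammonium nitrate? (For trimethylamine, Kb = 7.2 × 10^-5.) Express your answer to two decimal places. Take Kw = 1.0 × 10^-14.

pH = 5.10

(CH3)3NH+ is the conjugate acid of the weak base (CH3)3N.
Ka = Kw/Kb = 1.0×10^-14 / 7.2 × 10^-5 = 1.39 × 10^-10
From the ICE table, Ka = x²/(0.449 − x) = 1.39 × 10^-10.
Since Ka ≪ C₀, x ≈ √(Ka·C₀) = 7.90 × 10^-6 M.
Check: 0.0018% ionized — well under 5%, approximation valid.
pH = −log(7.90 × 10^-6) = 5.10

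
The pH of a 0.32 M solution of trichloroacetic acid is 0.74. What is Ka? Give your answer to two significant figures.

[H+] = 10^(-0.74) = 1.82 × 10^-1 M
At equilibrium [HA] = 0.32 − 1.82 × 10^-1 = 1.38 × 10^-1 M
Ka = [H+][A-]/[HA] = (1.82 × 10^-1)² / 1.38 × 10^-1 = 2.4 × 10^-1

Ka = 2.4 × 10^-1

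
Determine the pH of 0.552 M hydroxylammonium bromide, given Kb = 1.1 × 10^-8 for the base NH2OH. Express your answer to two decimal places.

NH3OH+ is the conjugate acid of the weak base NH2OH.
Ka = Kw/Kb = 1.0×10^-14 / 1.1 × 10^-8 = 9.09 × 10^-7
Ka = [H+]²/(0.552 − [H+]) = 9.09 × 10^-7
Neglecting [H+] in the denominator: [H+] = √(9.09 × 10^-7 × 0.552) = 7.08 × 10^-4 M
pH = −log(7.08 × 10^-4) = 3.15

pH = 3.15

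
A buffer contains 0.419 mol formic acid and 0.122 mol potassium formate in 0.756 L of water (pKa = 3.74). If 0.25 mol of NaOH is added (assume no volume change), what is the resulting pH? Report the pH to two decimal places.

pH = 4.08

After neutralization: n(HCOOH) = 0.169 mol, n(HCOO-) = 0.372 mol.
pH = pKa + log(n_HCOO-/n_HCOOH) = 3.74 + log(0.372/0.169) = 3.74 + (+0.343)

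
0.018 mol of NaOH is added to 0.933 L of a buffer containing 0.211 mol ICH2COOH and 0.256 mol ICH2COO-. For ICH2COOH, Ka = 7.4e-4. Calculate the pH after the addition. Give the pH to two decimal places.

OH- converts ICH2COOH to ICH2COO-: ICH2COOH → 0.193 mol, ICH2COO- → 0.274 mol.
pKa = −log(7.4 × 10^-4) = 3.131
Henderson–Hasselbalch with mole ratio 0.274/0.193: pH = 3.131 + (+0.152)

pH = 3.28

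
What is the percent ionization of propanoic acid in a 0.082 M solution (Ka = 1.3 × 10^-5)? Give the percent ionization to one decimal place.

CH3CH2COOH ⇌ CH3CH2COO- + H+; let x = [H+] at equilibrium.
x ≈ √(Ka·C₀) = √(1.3 × 10^-5 × 0.082) = 1.03 × 10^-3 M
Fraction ionized = 1.03 × 10^-3 / 0.082 = 0.0126 → 1.3%

1.3%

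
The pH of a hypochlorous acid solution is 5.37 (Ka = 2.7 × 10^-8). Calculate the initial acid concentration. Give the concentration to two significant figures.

C₀ = 6.8 × 10^-4 M

[H+] = 10^(-5.37) = 4.27 × 10^-6 M = x
Ka = x²/(C₀ − x) ⇒ C₀ = x + x²/Ka
C₀ = 4.27 × 10^-6 + (4.27 × 10^-6)²/(2.7 × 10^-8) = 6.80 × 10^-4 M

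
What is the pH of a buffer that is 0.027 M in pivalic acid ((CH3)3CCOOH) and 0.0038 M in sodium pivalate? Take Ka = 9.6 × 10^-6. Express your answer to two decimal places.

pH = 4.17

pKa = −log(9.6 × 10^-6) = 5.018
pH = pKa + log([A⁻]/[HA]) = 5.018 + log(0.0038/0.027)
pH = 5.018 + (-0.852) = 4.17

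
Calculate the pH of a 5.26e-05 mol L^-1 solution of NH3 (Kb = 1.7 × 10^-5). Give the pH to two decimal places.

pH = 9.35

NH3 + H2O ⇌ NH4+ + OH-
Kb = x²/(5.26e-05 − x) = 1.7 × 10^-5
Here C₀/Kb ≈ 3.09, so the small-x approximation fails. Use the quadratic:
x = [−1.7e-05 + √(1.7e-05² + 3.58e-09)]/2 = 2.26 × 10^-5 M
pOH = −log(2.26 × 10^-5) = 4.65; pH = 14.00 − 4.65 = 9.35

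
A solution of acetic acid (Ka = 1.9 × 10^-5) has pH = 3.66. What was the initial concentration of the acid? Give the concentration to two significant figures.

C₀ = 2.7 × 10^-3 M

[H+] = 10^(-3.66) = 2.19 × 10^-4 M = x
Ka = x²/(C₀ − x) ⇒ C₀ = x + x²/Ka
C₀ = 2.19 × 10^-4 + (2.19 × 10^-4)²/(1.9 × 10^-5) = 2.74 × 10^-3 M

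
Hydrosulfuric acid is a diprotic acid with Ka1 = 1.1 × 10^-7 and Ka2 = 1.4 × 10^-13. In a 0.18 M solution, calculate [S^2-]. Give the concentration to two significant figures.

1.4 × 10^-13 M

First ionization gives [H+] ≈ [HS-] = 1.41 × 10^-4 M.
Second step: Ka2 = [H+][S^2-]/[HS-] ≈ [S^2-] (since [H+] ≈ [HS-]).
So [S^2-] ≈ Ka2.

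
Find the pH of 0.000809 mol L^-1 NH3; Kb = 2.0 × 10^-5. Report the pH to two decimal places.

NH3 + H2O ⇌ NH4+ + OH-
From the ICE table, Kb = x²/(0.000809 − x) = 2.0 × 10^-5.
Here C₀/Kb ≈ 40.4, so the small-x approximation fails. Use the quadratic:
x = [−2e-05 + √(2e-05² + 6.47e-08)]/2 = 1.18 × 10^-4 M
pOH = −log(1.18 × 10^-4) = 3.93; pH = 14.00 − 3.93 = 10.07

pH = 10.07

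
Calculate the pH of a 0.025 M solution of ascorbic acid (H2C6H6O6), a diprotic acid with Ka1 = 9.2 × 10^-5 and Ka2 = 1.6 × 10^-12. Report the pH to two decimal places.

Ka1 ≫ Ka2, so treat the first dissociation as the only significant source of H+.
Ka1 = x²/(0.025 − x) = 9.2 × 10^-5
Solving the quadratic: x = (−Ka1 + √(Ka1² + 4·Ka1·C₀))/2 = 1.47 × 10^-3 M
pH = −log(1.47 × 10^-3) = 2.83

pH = 2.83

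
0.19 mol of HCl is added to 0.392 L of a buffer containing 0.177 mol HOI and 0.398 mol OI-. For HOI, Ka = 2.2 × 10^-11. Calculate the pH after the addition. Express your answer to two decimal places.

Added H+ converts OI- to HOI: HOI → 0.367 mol, OI- → 0.208 mol.
pKa = −log(2.2 × 10^-11) = 10.658
pH = pKa + log([A⁻]/[HA]) = 10.658 + log(0.208/0.367) = 10.658 -0.247

pH = 10.41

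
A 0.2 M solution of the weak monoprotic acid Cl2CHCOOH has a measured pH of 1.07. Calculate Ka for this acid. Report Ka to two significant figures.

[H+] = 10^(-1.07) = 8.51 × 10^-2 M
At equilibrium [HA] = 0.2 − 8.51 × 10^-2 = 1.15 × 10^-1 M
Ka = [H+][A-]/[HA] = (8.51 × 10^-2)² / 1.15 × 10^-1 = 6.3 × 10^-2

Ka = 6.3 × 10^-2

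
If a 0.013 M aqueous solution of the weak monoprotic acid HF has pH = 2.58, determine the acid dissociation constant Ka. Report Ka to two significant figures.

[H+] = 10^(-2.58) = 2.63 × 10^-3 M
At equilibrium [HA] = 0.013 − 2.63 × 10^-3 = 1.04 × 10^-2 M
Ka = [H+][A-]/[HA] = (2.63 × 10^-3)² / 1.04 × 10^-2 = 6.7 × 10^-4

Ka = 6.7 × 10^-4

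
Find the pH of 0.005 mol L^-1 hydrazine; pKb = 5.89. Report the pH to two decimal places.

pH = 9.90

N2H4 + H2O ⇌ N2H5+ + OH-
Kb = 10^(−5.89) = 1.29 × 10^-6
Kb = [OH-]²/(0.005 − [OH-]) = 1.29 × 10^-6
Neglecting [OH-] in the denominator: [OH-] = √(1.29 × 10^-6 × 0.005) = 8.03 × 10^-5 M
([OH-]/C₀ = 1.6% < 5%, so the approximation holds.)
pOH = −log(8.03 × 10^-5) = 4.10; pH = 14.00 − 4.10 = 9.90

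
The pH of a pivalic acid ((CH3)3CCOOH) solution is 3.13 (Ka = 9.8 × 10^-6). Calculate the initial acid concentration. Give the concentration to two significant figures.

C₀ = 5.7 × 10^-2 M

[H+] = 10^(-3.13) = 7.41 × 10^-4 M = x
Ka = x²/(C₀ − x) ⇒ C₀ = x + x²/Ka
C₀ = 7.41 × 10^-4 + (7.41 × 10^-4)²/(9.8 × 10^-6) = 5.68 × 10^-2 M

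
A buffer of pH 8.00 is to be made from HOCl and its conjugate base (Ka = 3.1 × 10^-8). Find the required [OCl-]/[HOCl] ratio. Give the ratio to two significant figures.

ratio = 3.1

pKa = -log(3.1 × 10^-8) = 7.509
pH = pKa + log(r) ⇒ log(r) = 8.00 − 7.509 = +0.491
r = [OCl-]/[HOCl] = 10^(+0.491) = 3.1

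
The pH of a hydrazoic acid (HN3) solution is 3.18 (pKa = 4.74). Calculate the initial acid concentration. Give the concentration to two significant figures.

[H+] = 10^(-3.18) = 6.61 × 10^-4 M = x
Ka = 10^(−4.74) = 1.82 × 10^-5
Ka = x²/(C₀ − x) ⇒ C₀ = x + x²/Ka
C₀ = 6.61 × 10^-4 + (6.61 × 10^-4)²/(1.82 × 10^-5) = 2.47 × 10^-2 M

C₀ = 2.5 × 10^-2 M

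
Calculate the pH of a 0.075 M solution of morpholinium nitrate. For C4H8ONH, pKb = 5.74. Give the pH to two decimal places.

C4H8ONH2+ is the conjugate acid of the weak base C4H8ONH.
Kb = 10^(−5.74) = 1.82 × 10^-6
Ka = Kw/Kb = 1.0×10^-14 / 1.82 × 10^-6 = 5.49 × 10^-9
From the ICE table, Ka = [H+]²/(0.075 − [H+]) = 5.49 × 10^-9.
Since Ka ≪ C₀, [H+] ≈ √(Ka·C₀) = 2.03 × 10^-5 M.
([H+]/C₀ = 0.027% < 5%, so the approximation holds.)
pH = −log(2.03 × 10^-5) = 4.69

pH = 4.69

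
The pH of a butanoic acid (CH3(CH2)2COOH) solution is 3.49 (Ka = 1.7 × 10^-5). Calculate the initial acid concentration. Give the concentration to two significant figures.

[H+] = 10^(-3.49) = 3.24 × 10^-4 M = x
Ka = x²/(C₀ − x) ⇒ C₀ = x + x²/Ka
C₀ = 3.24 × 10^-4 + (3.24 × 10^-4)²/(1.7 × 10^-5) = 6.50 × 10^-3 M

C₀ = 6.5 × 10^-3 M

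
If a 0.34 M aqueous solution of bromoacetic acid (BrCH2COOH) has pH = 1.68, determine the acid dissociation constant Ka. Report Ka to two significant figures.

Ka = 1.4 × 10^-3

[H+] = 10^(-1.68) = 2.09 × 10^-2 M
At equilibrium [HA] = 0.34 − 2.09 × 10^-2 = 3.19 × 10^-1 M
Ka = [H+][A-]/[HA] = (2.09 × 10^-2)² / 3.19 × 10^-1 = 1.4 × 10^-3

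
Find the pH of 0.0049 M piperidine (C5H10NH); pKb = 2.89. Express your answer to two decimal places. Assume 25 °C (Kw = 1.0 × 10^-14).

pH = 11.29

C5H10NH + H2O ⇌ C5H10NH2+ + OH-
Kb = 10^(−2.89) = 1.29 × 10^-3
Kb = [OH-]²/(0.0049 − [OH-]) = 1.29 × 10^-3
[OH-] is not negligible relative to C₀; solve [OH-]² + 0.00129·[OH-] − 6.32e-06 = 0.
[OH-] = [−0.00129 + √(0.00129² + 2.53e-05)]/2 = 1.95 × 10^-3 M
pOH = 2.71, so pH = 14.00 − pOH = 11.29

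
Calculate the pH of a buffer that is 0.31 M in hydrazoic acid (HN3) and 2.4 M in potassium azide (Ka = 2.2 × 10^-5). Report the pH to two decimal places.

pH = 5.55

pKa = −log(2.2 × 10^-5) = 4.658
Henderson–Hasselbalch: pH = pKa + log([N3-]/[HN3]) = 4.658 + log(2.4/0.31)
pH = 4.658 + (+0.889) = 5.55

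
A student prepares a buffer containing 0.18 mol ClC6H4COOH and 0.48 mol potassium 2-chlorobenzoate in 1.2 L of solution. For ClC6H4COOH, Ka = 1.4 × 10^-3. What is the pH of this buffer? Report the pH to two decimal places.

pKa = −log(1.4 × 10^-3) = 2.854
Using pH = pKa + log([base]/[acid]) with [base]/[acid] = 0.48/0.18:
pH = 2.854 + (+0.426) = 3.28

pH = 3.28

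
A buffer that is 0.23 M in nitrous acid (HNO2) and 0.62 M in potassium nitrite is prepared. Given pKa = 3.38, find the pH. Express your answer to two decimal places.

pH = 3.81

pH = pKa + log([A⁻]/[HA]) = 3.38 + log(0.62/0.23)
pH = 3.38 + (+0.431) = 3.81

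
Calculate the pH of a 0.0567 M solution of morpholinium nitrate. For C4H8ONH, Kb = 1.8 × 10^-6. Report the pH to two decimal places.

pH = 4.75

C4H8ONH2+ is the conjugate acid of the weak base C4H8ONH.
Ka = Kw/Kb = 1.0×10^-14 / 1.8 × 10^-6 = 5.56 × 10^-9
From the ICE table, Ka = [H+]²/(0.0567 − [H+]) = 5.56 × 10^-9.
Neglecting [H+] in the denominator: [H+] = √(5.56 × 10^-9 × 0.0567) = 1.78 × 10^-5 M
pH = −log(1.78 × 10^-5) = 4.75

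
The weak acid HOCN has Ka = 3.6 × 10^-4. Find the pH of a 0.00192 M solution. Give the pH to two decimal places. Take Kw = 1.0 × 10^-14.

HOCN ⇌ OCN- + H+
Ka = [H+]²/(0.00192 − [H+]) = 3.6 × 10^-4
Here C₀/Ka ≈ 5.33, so the small-[H+] approximation fails. Use the quadratic:
[H+] = (−Ka + √(Ka² + 4·Ka·C₀))/2 = 6.71 × 10^-4 M
pH = −log[H+] = −log(6.71 × 10^-4) = 3.17

pH = 3.17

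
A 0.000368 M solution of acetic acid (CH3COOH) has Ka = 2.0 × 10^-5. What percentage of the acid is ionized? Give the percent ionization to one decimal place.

20.8%

CH3COOH ⇌ CH3COO- + H+; let x = [H+] at equilibrium.
Solve x² + 2e-05x − 7.36e-09 = 0 → x = 7.64 × 10^-5 M
Fraction ionized = 7.64 × 10^-5 / 0.000368 = 0.2076 → 20.8%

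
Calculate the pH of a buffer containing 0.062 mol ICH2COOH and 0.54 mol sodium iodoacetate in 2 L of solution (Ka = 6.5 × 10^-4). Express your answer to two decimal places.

pKa = −log(6.5 × 10^-4) = 3.187
Using pH = pKa + log([base]/[acid]) with [base]/[acid] = 0.54/0.062:
pH = 3.187 + (+0.940) = 4.13

pH = 4.13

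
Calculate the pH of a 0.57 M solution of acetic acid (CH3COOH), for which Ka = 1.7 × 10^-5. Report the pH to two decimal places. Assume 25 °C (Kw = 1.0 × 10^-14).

CH3COOH ⇌ CH3COO- + H+
Ka = x²/(0.57 − x) = 1.7 × 10^-5
Since Ka ≪ C₀, x ≈ √(Ka·C₀) = 3.11 × 10^-3 M.
Check: 0.55% ionized — well under 5%, approximation valid.
pH = −log(3.11 × 10^-3) = 2.51

pH = 2.51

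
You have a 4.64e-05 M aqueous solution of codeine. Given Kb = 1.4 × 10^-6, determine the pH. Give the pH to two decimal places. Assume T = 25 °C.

C18H21NO3 + H2O ⇌ C18H22NO3+ + OH-
Let x = [OH-] at equilibrium. Kb = x²/(4.64e-05 − x).
Here C₀/Kb ≈ 33.1, so the small-x approximation fails. Use the quadratic:
x = [−1.4e-06 + √(1.4e-06² + 2.6e-10)]/2 = 7.39 × 10^-6 M
pOH = 5.13, so pH = 14.00 − pOH = 8.87

pH = 8.87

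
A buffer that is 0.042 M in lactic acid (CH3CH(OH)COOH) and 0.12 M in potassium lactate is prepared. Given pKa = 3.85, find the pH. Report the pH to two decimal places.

pH = 4.31

Henderson–Hasselbalch: pH = pKa + log([CH3CH(OH)COO-]/[CH3CH(OH)COOH]) = 3.85 + log(0.12/0.042)
pH = 3.85 + (+0.456) = 4.31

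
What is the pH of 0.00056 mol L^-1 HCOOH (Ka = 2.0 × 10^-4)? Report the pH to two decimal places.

HCOOH ⇌ HCOO- + H+
Let x = [H+] at equilibrium. Ka = x²/(0.00056 − x).
The 5% rule fails; solving x² + Ka·x − Ka·C₀ = 0 exactly:
x = [−0.0002 + √(0.0002² + 4.48e-07)]/2 = 2.49 × 10^-4 M
pH = −log[H+] = −log(2.49 × 10^-4) = 3.60

pH = 3.60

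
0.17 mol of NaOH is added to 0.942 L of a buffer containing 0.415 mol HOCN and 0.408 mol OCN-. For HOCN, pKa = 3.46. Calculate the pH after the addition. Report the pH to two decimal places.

pH = 3.83

OH- converts HOCN to OCN-: HOCN → 0.245 mol, OCN- → 0.578 mol.
pH = pKa + log(n_OCN-/n_HOCN) = 3.46 + log(0.578/0.245) = 3.46 + (+0.373)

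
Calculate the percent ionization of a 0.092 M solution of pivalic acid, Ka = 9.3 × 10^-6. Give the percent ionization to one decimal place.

(CH3)3CCOOH ⇌ (CH3)3CCOO- + H+; let x = [H+] at equilibrium.
x ≈ √(Ka·C₀) = √(9.3 × 10^-6 × 0.092) = 9.25 × 10^-4 M
% ionization = x/C₀ × 100% = 9.25 × 10^-4/0.092 × 100% = 1.0%

1.0%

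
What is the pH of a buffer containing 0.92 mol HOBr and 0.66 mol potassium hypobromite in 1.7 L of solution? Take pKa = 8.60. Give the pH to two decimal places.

Henderson–Hasselbalch: pH = pKa + log([OBr-]/[HOBr]) = 8.60 + log(0.66/0.92)
pH = 8.60 + (-0.144) = 8.46

pH = 8.46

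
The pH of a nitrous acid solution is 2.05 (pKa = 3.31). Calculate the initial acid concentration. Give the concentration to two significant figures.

C₀ = 1.7 × 10^-1 M

[H+] = 10^(-2.05) = 8.91 × 10^-3 M = x
Ka = 10^(−3.31) = 4.90 × 10^-4
Ka = x²/(C₀ − x) ⇒ C₀ = x + x²/Ka
C₀ = 8.91 × 10^-3 + (8.91 × 10^-3)²/(4.90 × 10^-4) = 1.71 × 10^-1 M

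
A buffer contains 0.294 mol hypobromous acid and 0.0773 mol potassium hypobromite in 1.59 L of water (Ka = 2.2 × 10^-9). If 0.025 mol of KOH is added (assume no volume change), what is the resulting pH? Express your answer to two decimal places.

OH- converts HOBr to OBr-: HOBr → 0.269 mol, OBr- → 0.102 mol.
pKa = −log(2.2 × 10^-9) = 8.658
pH = pKa + log([A⁻]/[HA]) = 8.658 + log(0.102/0.269) = 8.658 -0.421

pH = 8.24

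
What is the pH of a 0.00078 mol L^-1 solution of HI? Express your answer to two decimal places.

pH = 3.11

HI is a strong acid and dissociates completely, so [H+] = 0.00078 M.
pH = -log(0.00078) = 3.11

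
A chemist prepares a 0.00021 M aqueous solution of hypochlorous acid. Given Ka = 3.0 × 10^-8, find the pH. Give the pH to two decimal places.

pH = 5.60

HOCl ⇌ OCl- + H+
Let x = [H+] at equilibrium. Ka = x²/(0.00021 − x).
Since Ka ≪ C₀, x ≈ √(Ka·C₀) = 2.51 × 10^-6 M.
Check: 1.2% ionized — well under 5%, approximation valid.
pH = −log[H+] = −log(2.51 × 10^-6) = 5.60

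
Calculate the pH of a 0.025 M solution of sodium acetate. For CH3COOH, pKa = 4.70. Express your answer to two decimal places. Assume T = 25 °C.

CH3COO- is the conjugate base of the weak acid CH3COOH.
Ka = 10^(−4.70) = 2.00 × 10^-5
Kb = Kw/Ka = 1.0×10^-14 / 2.00 × 10^-5 = 5.00 × 10^-10
Let x = [OH-] at equilibrium. Kb = x²/(0.025 − x).
Assume x ≪ 0.025: x ≈ √(5.00 × 10^-10 × 0.025) = 3.54 × 10^-6 M
pOH = 5.45, so pH = 14.00 − pOH = 8.55

pH = 8.55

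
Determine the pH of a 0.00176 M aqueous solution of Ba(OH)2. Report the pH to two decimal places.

Ba(OH)2 is a strong base (each formula unit releases 2 OH-); [OH-] = 0.00352 M.
pOH = -log(0.00352) = 2.45
pH = 14.00 - 2.45 = 11.55

pH = 11.55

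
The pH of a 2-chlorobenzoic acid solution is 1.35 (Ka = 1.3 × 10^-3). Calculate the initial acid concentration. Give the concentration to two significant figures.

[H+] = 10^(-1.35) = 4.47 × 10^-2 M = x
Ka = x²/(C₀ − x) ⇒ C₀ = x + x²/Ka
C₀ = 4.47 × 10^-2 + (4.47 × 10^-2)²/(1.3 × 10^-3) = 1.58 M

C₀ = 1.6 M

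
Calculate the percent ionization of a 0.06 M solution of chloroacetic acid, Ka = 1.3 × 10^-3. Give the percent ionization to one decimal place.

13.7%

ClCH2COOH ⇌ ClCH2COO- + H+; let x = [H+] at equilibrium.
Ka = x²/(C₀ − x); solving the quadratic gives x = 8.21 × 10^-3 M.
% ionization = x/C₀ × 100% = 8.21 × 10^-3/0.06 × 100% = 13.7%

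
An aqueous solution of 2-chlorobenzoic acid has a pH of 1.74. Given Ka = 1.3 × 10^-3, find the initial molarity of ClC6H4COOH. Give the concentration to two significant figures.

[H+] = 10^(-1.74) = 1.82 × 10^-2 M = x
Ka = x²/(C₀ − x) ⇒ C₀ = x + x²/Ka
C₀ = 1.82 × 10^-2 + (1.82 × 10^-2)²/(1.3 × 10^-3) = 2.73 × 10^-1 M

C₀ = 2.7 × 10^-1 M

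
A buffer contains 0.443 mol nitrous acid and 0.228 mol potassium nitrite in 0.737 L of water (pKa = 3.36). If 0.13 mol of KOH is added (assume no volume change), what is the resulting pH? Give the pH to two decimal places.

pH = 3.42

After neutralization: n(HNO2) = 0.313 mol, n(NO2-) = 0.358 mol.
pH = pKa + log(n_NO2-/n_HNO2) = 3.36 + log(0.358/0.313) = 3.36 + (+0.058)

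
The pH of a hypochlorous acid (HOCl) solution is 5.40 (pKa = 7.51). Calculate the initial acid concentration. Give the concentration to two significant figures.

[H+] = 10^(-5.40) = 3.98 × 10^-6 M = x
Ka = 10^(−7.51) = 3.09 × 10^-8
Ka = x²/(C₀ − x) ⇒ C₀ = x + x²/Ka
C₀ = 3.98 × 10^-6 + (3.98 × 10^-6)²/(3.09 × 10^-8) = 5.17 × 10^-4 M

C₀ = 5.2 × 10^-4 M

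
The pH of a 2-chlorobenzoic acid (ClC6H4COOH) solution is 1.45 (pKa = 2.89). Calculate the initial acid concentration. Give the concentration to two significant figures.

[H+] = 10^(-1.45) = 3.55 × 10^-2 M = x
Ka = 10^(−2.89) = 1.29 × 10^-3
Ka = x²/(C₀ − x) ⇒ C₀ = x + x²/Ka
C₀ = 3.55 × 10^-2 + (3.55 × 10^-2)²/(1.29 × 10^-3) = 1.01 M

C₀ = 1.0 M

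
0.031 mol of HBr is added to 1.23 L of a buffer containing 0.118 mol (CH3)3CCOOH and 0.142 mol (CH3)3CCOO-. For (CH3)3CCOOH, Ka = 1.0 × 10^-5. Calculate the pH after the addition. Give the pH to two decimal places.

pH = 4.87

After neutralization: n((CH3)3CCOOH) = 0.149 mol, n((CH3)3CCOO-) = 0.111 mol.
pKa = −log(1.0 × 10^-5) = 5.000
pH = pKa + log([A⁻]/[HA]) = 5.000 + log(0.111/0.149) = 5.000 -0.128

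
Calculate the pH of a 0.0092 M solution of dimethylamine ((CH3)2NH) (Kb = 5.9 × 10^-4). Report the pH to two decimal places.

pH = 11.31

(CH3)2NH + H2O ⇌ (CH3)2NH2+ + OH-
From the ICE table, Kb = [OH-]²/(0.0092 − [OH-]) = 5.9 × 10^-4.
[OH-] is not negligible relative to C₀; solve [OH-]² + 0.00059·[OH-] − 5.43e-06 = 0.
[OH-] = (−Kb + √(Kb² + 4·Kb·C₀))/2 = 2.05 × 10^-3 M
pOH = 2.69, so pH = 14.00 − pOH = 11.31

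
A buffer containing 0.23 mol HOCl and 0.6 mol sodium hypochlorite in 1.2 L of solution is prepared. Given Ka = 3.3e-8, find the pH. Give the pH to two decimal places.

pH = 7.90

pKa = −log(3.3 × 10^-8) = 7.481
Henderson–Hasselbalch: pH = pKa + log([OCl-]/[HOCl]) = 7.481 + log(0.6/0.23)
pH = 7.481 + (+0.416) = 7.90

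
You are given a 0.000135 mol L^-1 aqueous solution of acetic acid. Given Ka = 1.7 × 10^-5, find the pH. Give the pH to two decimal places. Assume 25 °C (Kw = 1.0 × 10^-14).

pH = 4.40

CH3COOH ⇌ CH3COO- + H+
From the ICE table, Ka = [H+]²/(0.000135 − [H+]) = 1.7 × 10^-5.
The 5% rule fails; solving [H+]² + Ka·[H+] − Ka·C₀ = 0 exactly:
[H+] = [−1.7e-05 + √(1.7e-05² + 9.18e-09)]/2 = 4.02 × 10^-5 M
pH = −log(4.02 × 10^-5) = 4.40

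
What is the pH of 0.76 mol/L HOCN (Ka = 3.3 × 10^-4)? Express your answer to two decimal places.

pH = 1.80

HOCN ⇌ OCN- + H+
From the ICE table, Ka = [H+]²/(0.76 − [H+]) = 3.3 × 10^-4.
Neglecting [H+] in the denominator: [H+] = √(3.3 × 10^-4 × 0.76) = 1.58 × 10^-2 M
pH = −log(1.58 × 10^-2) = 1.80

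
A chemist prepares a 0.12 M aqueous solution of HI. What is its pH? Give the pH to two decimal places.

HI is a strong acid and dissociates completely, so [H+] = 0.12 M.
pH = -log(0.12) = 0.92

pH = 0.92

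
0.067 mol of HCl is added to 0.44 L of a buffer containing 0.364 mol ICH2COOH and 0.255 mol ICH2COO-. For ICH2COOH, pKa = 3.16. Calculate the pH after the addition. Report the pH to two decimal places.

pH = 2.80

After neutralization: n(ICH2COOH) = 0.431 mol, n(ICH2COO-) = 0.188 mol.
Henderson–Hasselbalch with mole ratio 0.188/0.431: pH = 3.16 + (-0.360)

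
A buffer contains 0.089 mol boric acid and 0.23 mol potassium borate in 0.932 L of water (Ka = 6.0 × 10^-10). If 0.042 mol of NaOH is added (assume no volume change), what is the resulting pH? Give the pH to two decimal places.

pH = 9.98

After neutralization: n(B(OH)3) = 0.047 mol, n(B(OH)4-) = 0.272 mol.
pKa = −log(6.0 × 10^-10) = 9.222
pH = pKa + log(n_B(OH)4-/n_B(OH)3) = 9.222 + log(0.272/0.047) = 9.222 + (+0.762)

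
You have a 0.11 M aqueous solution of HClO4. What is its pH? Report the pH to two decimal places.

HClO4 is a strong acid and dissociates completely, so [H+] = 0.11 M.
pH = -log(0.11) = 0.96

pH = 0.96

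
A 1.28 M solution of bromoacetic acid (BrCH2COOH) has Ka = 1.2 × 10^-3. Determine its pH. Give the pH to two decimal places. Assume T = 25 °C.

BrCH2COOH ⇌ BrCH2COO- + H+
Ka = x²/(1.28 − x) = 1.2 × 10^-3
Since Ka ≪ C₀, x ≈ √(Ka·C₀) = 3.92 × 10^-2 M.
(x/C₀ = 3.1% < 5%, so the approximation holds.)
pH = −log[H+] = −log(3.92 × 10^-2) = 1.41

pH = 1.41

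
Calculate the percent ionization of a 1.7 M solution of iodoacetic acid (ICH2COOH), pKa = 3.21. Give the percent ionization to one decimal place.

1.9%

ICH2COOH ⇌ ICH2COO- + H+; let x = [H+] at equilibrium.
Ka = 10^(−3.21) = 6.17 × 10^-4
x ≈ √(Ka·C₀) = √(6.17 × 10^-4 × 1.7) = 3.24 × 10^-2 M
% ionization = x/C₀ × 100% = 3.24 × 10^-2/1.7 × 100% = 1.9%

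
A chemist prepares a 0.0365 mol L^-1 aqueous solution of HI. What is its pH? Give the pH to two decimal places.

HI is a strong acid and dissociates completely, so [H+] = 0.0365 M.
pH = -log(0.0365) = 1.44

pH = 1.44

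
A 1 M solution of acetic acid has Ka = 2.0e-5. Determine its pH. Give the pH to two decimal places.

CH3COOH ⇌ CH3COO- + H+
Ka = [H+]²/(1 − [H+]) = 2.0 × 10^-5
Since Ka ≪ C₀, [H+] ≈ √(Ka·C₀) = 4.47 × 10^-3 M.
Check: 0.45% ionized — well under 5%, approximation valid.
pH = −log[H+] = −log(4.47 × 10^-3) = 2.35

pH = 2.35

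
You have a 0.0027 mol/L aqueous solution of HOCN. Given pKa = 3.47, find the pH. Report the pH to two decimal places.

pH = 3.10

HOCN ⇌ OCN- + H+
Ka = 10^(−3.47) = 3.39 × 10^-4
Ka = [H+]²/(0.0027 − [H+]) = 3.39 × 10^-4
[H+] is not negligible relative to C₀; solve [H+]² + 0.000339·[H+] − 9.15e-07 = 0.
[H+] = [−0.000339 + √(0.000339² + 3.66e-06)]/2 = 8.02 × 10^-4 M
pH = −log(8.02 × 10^-4) = 3.10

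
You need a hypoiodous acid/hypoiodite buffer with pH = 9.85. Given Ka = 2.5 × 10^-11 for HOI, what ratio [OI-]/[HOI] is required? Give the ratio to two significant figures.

pKa = -log(2.5 × 10^-11) = 10.602
pH = pKa + log(r) ⇒ log(r) = 9.85 − 10.602 = -0.752
r = [OI-]/[HOI] = 10^(-0.752) = 0.177

ratio = 0.18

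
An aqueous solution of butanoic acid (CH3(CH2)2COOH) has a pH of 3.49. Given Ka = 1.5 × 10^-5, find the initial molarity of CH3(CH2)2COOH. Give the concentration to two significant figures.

[H+] = 10^(-3.49) = 3.24 × 10^-4 M = x
Ka = x²/(C₀ − x) ⇒ C₀ = x + x²/Ka
C₀ = 3.24 × 10^-4 + (3.24 × 10^-4)²/(1.5 × 10^-5) = 7.32 × 10^-3 M

C₀ = 7.3 × 10^-3 M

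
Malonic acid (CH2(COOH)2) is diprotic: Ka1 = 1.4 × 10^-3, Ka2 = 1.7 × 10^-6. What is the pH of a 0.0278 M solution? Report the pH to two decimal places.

Ka1 ≫ Ka2, so treat the first dissociation as the only significant source of H+.
Ka1 = x²/(0.0278 − x) = 1.4 × 10^-3
Solving the quadratic: x = (−Ka1 + √(Ka1² + 4·Ka1·C₀))/2 = 5.58 × 10^-3 M
pH = −log(5.58 × 10^-3) = 2.25

pH = 2.25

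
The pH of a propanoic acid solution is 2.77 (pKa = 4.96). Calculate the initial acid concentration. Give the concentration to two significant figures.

C₀ = 2.6 × 10^-1 M

[H+] = 10^(-2.77) = 1.70 × 10^-3 M = x
Ka = 10^(−4.96) = 1.10 × 10^-5
Ka = x²/(C₀ − x) ⇒ C₀ = x + x²/Ka
C₀ = 1.70 × 10^-3 + (1.70 × 10^-3)²/(1.10 × 10^-5) = 2.64 × 10^-1 M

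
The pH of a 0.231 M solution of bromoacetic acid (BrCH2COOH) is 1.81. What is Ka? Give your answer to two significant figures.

Ka = 1.1 × 10^-3

[H+] = 10^(-1.81) = 1.55 × 10^-2 M
At equilibrium [HA] = 0.231 − 1.55 × 10^-2 = 2.16 × 10^-1 M
Ka = [H+][A-]/[HA] = (1.55 × 10^-2)² / 2.16 × 10^-1 = 1.1 × 10^-3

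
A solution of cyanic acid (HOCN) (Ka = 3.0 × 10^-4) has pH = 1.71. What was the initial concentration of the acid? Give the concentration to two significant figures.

[H+] = 10^(-1.71) = 1.95 × 10^-2 M = x
Ka = x²/(C₀ − x) ⇒ C₀ = x + x²/Ka
C₀ = 1.95 × 10^-2 + (1.95 × 10^-2)²/(3.0 × 10^-4) = 1.29 M

C₀ = 1.3 M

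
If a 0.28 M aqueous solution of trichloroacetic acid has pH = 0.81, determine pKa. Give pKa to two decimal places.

pKa = 0.72

[H+] = 10^(-0.81) = 1.55 × 10^-1 M
At equilibrium [HA] = 0.28 − 1.55 × 10^-1 = 1.25 × 10^-1 M
Ka = [H+][A-]/[HA] = (1.55 × 10^-1)² / 1.25 × 10^-1 = 1.92 × 10^-1
pKa = -log(1.92 × 10^-1) = 0.72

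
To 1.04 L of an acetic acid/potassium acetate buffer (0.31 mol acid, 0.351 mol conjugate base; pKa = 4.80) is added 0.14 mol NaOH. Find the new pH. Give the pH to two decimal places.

After neutralization: n(CH3COOH) = 0.17 mol, n(CH3COO-) = 0.491 mol.
pH = pKa + log(n_CH3COO-/n_CH3COOH) = 4.80 + log(0.491/0.17) = 4.80 + (+0.461)

pH = 5.26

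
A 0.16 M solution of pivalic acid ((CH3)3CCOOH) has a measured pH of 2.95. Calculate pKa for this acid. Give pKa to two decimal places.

[H+] = 10^(-2.95) = 1.12 × 10^-3 M
At equilibrium [HA] = 0.16 − 1.12 × 10^-3 = 1.59 × 10^-1 M
Ka = [H+][A-]/[HA] = (1.12 × 10^-3)² / 1.59 × 10^-1 = 7.89 × 10^-6
pKa = -log(7.89 × 10^-6) = 5.10

pKa = 5.10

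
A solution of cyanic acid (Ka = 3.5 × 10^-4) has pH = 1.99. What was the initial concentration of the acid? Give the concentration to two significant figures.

[H+] = 10^(-1.99) = 1.02 × 10^-2 M = x
Ka = x²/(C₀ − x) ⇒ C₀ = x + x²/Ka
C₀ = 1.02 × 10^-2 + (1.02 × 10^-2)²/(3.5 × 10^-4) = 3.07 × 10^-1 M

C₀ = 3.1 × 10^-1 M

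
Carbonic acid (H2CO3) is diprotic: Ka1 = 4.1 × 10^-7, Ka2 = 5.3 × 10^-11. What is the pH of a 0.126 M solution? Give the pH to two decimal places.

Ka1 ≫ Ka2, so treat the first dissociation as the only significant source of H+.
Ka1 = x²/(0.126 − x) = 4.1 × 10^-7
x ≈ √(4.1 × 10^-7 × 0.126) = 2.27 × 10^-4 M
pH = −log(2.27 × 10^-4) = 3.64

pH = 3.64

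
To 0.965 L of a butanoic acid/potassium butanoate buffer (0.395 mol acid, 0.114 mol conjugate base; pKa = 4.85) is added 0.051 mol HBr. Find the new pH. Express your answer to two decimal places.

pH = 4.00

Added H+ converts CH3(CH2)2COO- to CH3(CH2)2COOH: CH3(CH2)2COOH → 0.446 mol, CH3(CH2)2COO- → 0.063 mol.
pH = pKa + log([A⁻]/[HA]) = 4.85 + log(0.063/0.446) = 4.85 -0.850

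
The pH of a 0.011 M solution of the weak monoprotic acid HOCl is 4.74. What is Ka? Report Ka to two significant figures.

[H+] = 10^(-4.74) = 1.82 × 10^-5 M
At equilibrium [HA] = 0.011 − 1.82 × 10^-5 = 1.10 × 10^-2 M
Ka = [H+][A-]/[HA] = (1.82 × 10^-5)² / 1.10 × 10^-2 = 3.0 × 10^-8

Ka = 3.0 × 10^-8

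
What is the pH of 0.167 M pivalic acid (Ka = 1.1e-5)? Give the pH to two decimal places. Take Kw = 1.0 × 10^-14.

pH = 2.87

(CH3)3CCOOH ⇌ (CH3)3CCOO- + H+
Ka = [H+]²/(0.167 − [H+]) = 1.1 × 10^-5
Since Ka ≪ C₀, [H+] ≈ √(Ka·C₀) = 1.36 × 10^-3 M.
pH = −log(1.36 × 10^-3) = 2.87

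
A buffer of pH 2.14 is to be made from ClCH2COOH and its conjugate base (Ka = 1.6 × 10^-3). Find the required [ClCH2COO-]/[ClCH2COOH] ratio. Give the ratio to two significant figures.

ratio = 0.22

pKa = -log(1.6 × 10^-3) = 2.796
pH = pKa + log(r) ⇒ log(r) = 2.14 − 2.796 = -0.656
r = [ClCH2COO-]/[ClCH2COOH] = 10^(-0.656) = 0.221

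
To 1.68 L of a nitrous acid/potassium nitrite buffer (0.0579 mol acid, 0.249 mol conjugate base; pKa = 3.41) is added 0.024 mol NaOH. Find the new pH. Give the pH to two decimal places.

After neutralization: n(HNO2) = 0.0339 mol, n(NO2-) = 0.273 mol.
pH = pKa + log([A⁻]/[HA]) = 3.41 + log(0.273/0.0339) = 3.41 +0.906

pH = 4.32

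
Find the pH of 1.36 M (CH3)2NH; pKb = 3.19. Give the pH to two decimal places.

pH = 12.47

(CH3)2NH + H2O ⇌ (CH3)2NH2+ + OH-
Kb = 10^(−3.19) = 6.46 × 10^-4
Kb = x²/(1.36 − x) = 6.46 × 10^-4
Neglecting x in the denominator: x = √(6.46 × 10^-4 × 1.36) = 2.96 × 10^-2 M
Check: 2.2% ionized — well under 5%, approximation valid.
pOH = −log(2.96 × 10^-2) = 1.53; pH = 14.00 − 1.53 = 12.47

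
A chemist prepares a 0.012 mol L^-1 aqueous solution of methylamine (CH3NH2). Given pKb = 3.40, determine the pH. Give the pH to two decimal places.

pH = 11.30

CH3NH2 + H2O ⇌ CH3NH3+ + OH-
Kb = 10^(−3.40) = 3.98 × 10^-4
Kb = [OH-]²/(0.012 − [OH-]) = 3.98 × 10^-4
The 5% rule fails; solving [OH-]² + Kb·[OH-] − Kb·C₀ = 0 exactly:
[OH-] = (−Kb + √(Kb² + 4·Kb·C₀))/2 = 2.00 × 10^-3 M
pOH = 2.70, so pH = 14.00 − pOH = 11.30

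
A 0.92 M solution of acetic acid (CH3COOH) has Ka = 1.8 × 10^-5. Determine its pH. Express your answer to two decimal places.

pH = 2.39

CH3COOH ⇌ CH3COO- + H+
Let x = [H+] at equilibrium. Ka = x²/(0.92 − x).
Since Ka ≪ C₀, x ≈ √(Ka·C₀) = 4.07 × 10^-3 M.
(x/C₀ = 0.44% < 5%, so the approximation holds.)
pH = −log[H+] = −log(4.07 × 10^-3) = 2.39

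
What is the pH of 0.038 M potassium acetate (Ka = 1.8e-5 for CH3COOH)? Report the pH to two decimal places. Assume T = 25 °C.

CH3COO- is the conjugate base of the weak acid CH3COOH.
Kb = Kw/Ka = 1.0×10^-14 / 1.8 × 10^-5 = 5.56 × 10^-10
From the ICE table, Kb = x²/(0.038 − x) = 5.56 × 10^-10.
Since Kb ≪ C₀, x ≈ √(Kb·C₀) = 4.60 × 10^-6 M.
(x/C₀ = 0.012% < 5%, so the approximation holds.)
pOH = 5.34, so pH = 14.00 − pOH = 8.66

pH = 8.66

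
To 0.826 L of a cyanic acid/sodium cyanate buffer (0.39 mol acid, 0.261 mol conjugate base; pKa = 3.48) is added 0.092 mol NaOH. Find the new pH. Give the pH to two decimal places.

OH- converts HOCN to OCN-: HOCN → 0.298 mol, OCN- → 0.353 mol.
pH = pKa + log(n_OCN-/n_HOCN) = 3.48 + log(0.353/0.298) = 3.48 + (+0.074)

pH = 3.55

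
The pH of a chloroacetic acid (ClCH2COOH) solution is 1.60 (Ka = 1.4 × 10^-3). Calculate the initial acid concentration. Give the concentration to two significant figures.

[H+] = 10^(-1.60) = 2.51 × 10^-2 M = x
Ka = x²/(C₀ − x) ⇒ C₀ = x + x²/Ka
C₀ = 2.51 × 10^-2 + (2.51 × 10^-2)²/(1.4 × 10^-3) = 4.75 × 10^-1 M

C₀ = 4.8 × 10^-1 M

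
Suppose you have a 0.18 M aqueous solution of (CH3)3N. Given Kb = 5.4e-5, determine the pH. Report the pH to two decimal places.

(CH3)3N + H2O ⇌ (CH3)3NH+ + OH-
Kb = x²/(0.18 − x) = 5.4 × 10^-5
Neglecting x in the denominator: x = √(5.4 × 10^-5 × 0.18) = 3.12 × 10^-3 M
Check: 1.7% ionized — well under 5%, approximation valid.
pOH = −log(3.12 × 10^-3) = 2.51; pH = 14.00 − 2.51 = 11.49

pH = 11.49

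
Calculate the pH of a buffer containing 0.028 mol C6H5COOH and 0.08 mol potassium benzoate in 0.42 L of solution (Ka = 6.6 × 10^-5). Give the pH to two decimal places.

pKa = −log(6.6 × 10^-5) = 4.180
Using pH = pKa + log([base]/[acid]) with [base]/[acid] = 0.08/0.028:
pH = 4.180 + (+0.456) = 4.64

pH = 4.64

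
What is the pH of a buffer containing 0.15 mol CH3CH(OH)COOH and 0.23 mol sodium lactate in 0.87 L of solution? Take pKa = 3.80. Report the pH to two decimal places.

pH = 3.99

pH = pKa + log([A⁻]/[HA]) = 3.80 + log(0.23/0.15)
pH = 3.80 + (+0.186) = 3.99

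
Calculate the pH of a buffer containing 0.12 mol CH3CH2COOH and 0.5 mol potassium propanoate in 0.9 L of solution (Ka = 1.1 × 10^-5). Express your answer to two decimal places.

pKa = −log(1.1 × 10^-5) = 4.959
pH = pKa + log([A⁻]/[HA]) = 4.959 + log(0.5/0.12)
pH = 4.959 + (+0.620) = 5.58

pH = 5.58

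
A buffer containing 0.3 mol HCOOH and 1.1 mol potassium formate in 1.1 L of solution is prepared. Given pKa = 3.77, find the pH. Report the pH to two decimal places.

pH = 4.33

pH = pKa + log([A⁻]/[HA]) = 3.77 + log(1.1/0.3)
pH = 3.77 + (+0.564) = 4.33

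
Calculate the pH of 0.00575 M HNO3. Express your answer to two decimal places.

pH = 2.24

HNO3 is a strong acid and dissociates completely, so [H+] = 0.00575 M.
pH = -log(0.00575) = 2.24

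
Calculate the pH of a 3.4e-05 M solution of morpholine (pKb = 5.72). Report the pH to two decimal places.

pH = 8.85

C4H8ONH + H2O ⇌ C4H8ONH2+ + OH-
Kb = 10^(−5.72) = 1.91 × 10^-6
Let x = [OH-] at equilibrium. Kb = x²/(3.4e-05 − x).
x is not negligible relative to C₀; solve x² + 1.91e-06·x − 6.49e-11 = 0.
x = (−Kb + √(Kb² + 4·Kb·C₀))/2 = 7.16 × 10^-6 M
pOH = 5.15, so pH = 14.00 − pOH = 8.85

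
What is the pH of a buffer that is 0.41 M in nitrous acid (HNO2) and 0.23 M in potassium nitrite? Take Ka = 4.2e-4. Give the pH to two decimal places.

pH = 3.13

pKa = −log(4.2 × 10^-4) = 3.377
Using pH = pKa + log([base]/[acid]) with [base]/[acid] = 0.23/0.41:
pH = 3.377 + (-0.251) = 3.13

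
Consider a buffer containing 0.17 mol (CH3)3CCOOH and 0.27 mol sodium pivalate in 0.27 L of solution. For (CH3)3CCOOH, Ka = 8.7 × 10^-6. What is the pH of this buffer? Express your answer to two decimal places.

pKa = −log(8.7 × 10^-6) = 5.060
Using pH = pKa + log([base]/[acid]) with [base]/[acid] = 0.27/0.17:
pH = 5.060 + (+0.201) = 5.26

pH = 5.26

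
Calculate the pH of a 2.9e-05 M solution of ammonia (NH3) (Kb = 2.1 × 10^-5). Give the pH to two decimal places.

NH3 + H2O ⇌ NH4+ + OH-
From the ICE table, Kb = x²/(2.9e-05 − x) = 2.1 × 10^-5.
Here C₀/Kb ≈ 1.38, so the small-x approximation fails. Use the quadratic:
x = (−Kb + √(Kb² + 4·Kb·C₀))/2 = 1.63 × 10^-5 M
pOH = 4.79, so pH = 14.00 − pOH = 9.21

pH = 9.21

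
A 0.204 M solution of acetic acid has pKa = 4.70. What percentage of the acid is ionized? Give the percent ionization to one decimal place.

1.0%

CH3COOH ⇌ CH3COO- + H+; let x = [H+] at equilibrium.
Ka = 10^(−4.70) = 2.00 × 10^-5
x ≈ √(Ka·C₀) = √(2.00 × 10^-5 × 0.204) = 2.02 × 10^-3 M
% ionization = x/C₀ × 100% = 2.02 × 10^-3/0.204 × 100% = 1.0%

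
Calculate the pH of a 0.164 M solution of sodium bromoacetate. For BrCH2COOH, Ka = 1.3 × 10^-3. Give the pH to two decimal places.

BrCH2COO- is the conjugate base of the weak acid BrCH2COOH.
Kb = Kw/Ka = 1.0×10^-14 / 1.3 × 10^-3 = 7.69 × 10^-12
Let x = [OH-] at equilibrium. Kb = x²/(0.164 − x).
Assume x ≪ 0.164: x ≈ √(7.69 × 10^-12 × 0.164) = 1.12 × 10^-6 M
(x/C₀ = 0.00068% < 5%, so the approximation holds.)
pOH = −log(1.12 × 10^-6) = 5.95; pH = 14.00 − 5.95 = 8.05

pH = 8.05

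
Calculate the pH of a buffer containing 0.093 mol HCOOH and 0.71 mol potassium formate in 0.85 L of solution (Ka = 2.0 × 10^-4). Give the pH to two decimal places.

pKa = −log(2.0 × 10^-4) = 3.699
Using pH = pKa + log([base]/[acid]) with [base]/[acid] = 0.71/0.093:
pH = 3.699 + (+0.883) = 4.58

pH = 4.58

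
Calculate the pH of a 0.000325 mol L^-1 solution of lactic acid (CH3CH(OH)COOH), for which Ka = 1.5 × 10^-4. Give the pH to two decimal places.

CH3CH(OH)COOH ⇌ CH3CH(OH)COO- + H+
Ka = x²/(0.000325 − x) = 1.5 × 10^-4
The 5% rule fails; solving x² + Ka·x − Ka·C₀ = 0 exactly:
x = (−Ka + √(Ka² + 4·Ka·C₀))/2 = 1.58 × 10^-4 M
pH = −log[H+] = −log(1.58 × 10^-4) = 3.80

pH = 3.80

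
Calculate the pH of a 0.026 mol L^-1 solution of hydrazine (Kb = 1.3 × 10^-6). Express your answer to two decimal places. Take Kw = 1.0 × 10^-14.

pH = 10.26

N2H4 + H2O ⇌ N2H5+ + OH-
Kb = x²/(0.026 − x) = 1.3 × 10^-6
Since Kb ≪ C₀, x ≈ √(Kb·C₀) = 1.84 × 10^-4 M.
Check: 0.71% ionized — well under 5%, approximation valid.
pOH = 3.74, so pH = 14.00 − pOH = 10.26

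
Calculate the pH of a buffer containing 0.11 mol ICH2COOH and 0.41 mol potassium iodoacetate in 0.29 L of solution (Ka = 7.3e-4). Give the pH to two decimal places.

pKa = −log(7.3 × 10^-4) = 3.137
pH = pKa + log([A⁻]/[HA]) = 3.137 + log(0.41/0.11)
pH = 3.137 + (+0.571) = 3.71

pH = 3.71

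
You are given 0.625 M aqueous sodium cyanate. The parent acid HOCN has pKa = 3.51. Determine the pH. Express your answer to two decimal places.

pH = 8.65

OCN- is the conjugate base of the weak acid HOCN.
Ka = 10^(−3.51) = 3.09 × 10^-4
Kb = Kw/Ka = 1.0×10^-14 / 3.09 × 10^-4 = 3.24 × 10^-11
From the ICE table, Kb = [OH-]²/(0.625 − [OH-]) = 3.24 × 10^-11.
Since Kb ≪ C₀, [OH-] ≈ √(Kb·C₀) = 4.50 × 10^-6 M.
([OH-]/C₀ = 0.00072% < 5%, so the approximation holds.)
pOH = −log(4.50 × 10^-6) = 5.35; pH = 14.00 − 5.35 = 8.65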